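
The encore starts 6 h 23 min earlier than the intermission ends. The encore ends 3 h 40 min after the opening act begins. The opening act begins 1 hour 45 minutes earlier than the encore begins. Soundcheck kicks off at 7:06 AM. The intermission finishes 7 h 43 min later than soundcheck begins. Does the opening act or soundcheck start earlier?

The intermission ends at 7:06 AM + 463 min = 2:49 PM.
The encore starts at 2:49 PM − 383 min = 8:26 AM.
The opening act starts at 8:26 AM − 105 min = 6:41 AM.
The opening act starts at 6:41 AM and soundcheck starts at 7:06 AM, so the opening act is first.

the opening act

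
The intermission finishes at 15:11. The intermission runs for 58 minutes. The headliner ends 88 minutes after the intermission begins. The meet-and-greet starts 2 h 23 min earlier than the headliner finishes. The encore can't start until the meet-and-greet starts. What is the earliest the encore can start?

The intermission starts at 15:11 − 58 min = 14:13.
The headliner ends at 14:13 + 88 min = 15:41.
The meet-and-greet starts at 15:41 − 143 min = 13:18.
The encore is bounded by the meet-and-greet, so the earliest it can start is 13:18.

13:18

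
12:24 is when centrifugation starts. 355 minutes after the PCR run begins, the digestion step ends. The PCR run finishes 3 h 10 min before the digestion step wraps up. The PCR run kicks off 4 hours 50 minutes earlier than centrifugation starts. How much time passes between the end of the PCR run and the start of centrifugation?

The PCR run starts at 12:24 − 290 min = 07:34.
The digestion step ends at 07:34 + 355 min = 13:29.
The PCR run ends at 13:29 − 190 min = 10:19.
From 10:19 to 12:24 is 2 h 5 min.

2 h 5 min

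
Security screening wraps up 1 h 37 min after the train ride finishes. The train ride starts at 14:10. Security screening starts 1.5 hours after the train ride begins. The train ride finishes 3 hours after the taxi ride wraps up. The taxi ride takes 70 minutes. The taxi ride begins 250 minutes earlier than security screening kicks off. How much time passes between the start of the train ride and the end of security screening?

Security screening starts at 14:10 + 90 min = 15:40.
The taxi ride starts at 15:40 − 250 min = 11:30.
The taxi ride ends at 11:30 + 70 min = 12:40.
The train ride ends at 12:40 + 180 min = 15:40.
Security screening ends at 15:40 + 97 min = 17:17.
From 14:10 to 17:17 is 3 h 7 min.

3 h 7 min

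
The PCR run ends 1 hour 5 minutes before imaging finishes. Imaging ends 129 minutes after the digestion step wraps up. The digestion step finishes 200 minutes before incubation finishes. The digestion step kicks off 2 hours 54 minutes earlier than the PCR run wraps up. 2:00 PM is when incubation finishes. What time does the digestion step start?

The digestion step ends at 2:00 PM − 200 min = 10:40 AM.
Imaging ends at 10:40 AM + 129 min = 12:49 PM.
The PCR run ends at 12:49 PM − 65 min = 11:44 AM.
The digestion step starts at 11:44 AM − 174 min = 8:50 AM.

8:50 AM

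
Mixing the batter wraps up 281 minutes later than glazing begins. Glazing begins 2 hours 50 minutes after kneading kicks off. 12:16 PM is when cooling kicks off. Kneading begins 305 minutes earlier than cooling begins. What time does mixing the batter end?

2:42 PM

Kneading starts at 12:16 PM − 305 min = 7:11 AM.
Glazing starts at 7:11 AM + 170 min = 10:01 AM.
Mixing the batter ends at 10:01 AM + 281 min = 2:42 PM.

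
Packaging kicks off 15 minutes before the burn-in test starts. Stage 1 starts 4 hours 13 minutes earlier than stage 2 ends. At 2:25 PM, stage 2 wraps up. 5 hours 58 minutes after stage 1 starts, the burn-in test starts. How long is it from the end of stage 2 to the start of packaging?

Stage 1 starts at 2:25 PM − 253 min = 10:12 AM.
The burn-in test starts at 10:12 AM + 358 min = 4:10 PM.
Packaging starts at 4:10 PM − 15 min = 3:55 PM.
From 2:25 PM to 3:55 PM is an hour and a half.

an hour and a half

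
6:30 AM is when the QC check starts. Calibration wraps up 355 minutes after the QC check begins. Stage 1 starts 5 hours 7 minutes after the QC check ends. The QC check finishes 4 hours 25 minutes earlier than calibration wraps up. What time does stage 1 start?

1:07 PM

Calibration ends at 6:30 AM + 355 min = 12:25 PM.
The QC check ends at 12:25 PM − 265 min = 8:00 AM.
Stage 1 starts at 8:00 AM + 307 min = 1:07 PM.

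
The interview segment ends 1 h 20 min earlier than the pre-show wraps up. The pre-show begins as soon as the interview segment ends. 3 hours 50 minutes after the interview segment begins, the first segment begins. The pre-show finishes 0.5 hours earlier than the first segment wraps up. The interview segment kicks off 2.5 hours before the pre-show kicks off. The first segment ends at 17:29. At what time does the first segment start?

16:59

The pre-show ends at 17:29 − 30 min = 16:59.
The interview segment ends at 16:59 − 80 min = 15:39.
So the pre-show starts at 15:39.
The interview segment starts at 15:39 − 150 min = 13:09.
The first segment starts at 13:09 + 230 min = 16:59.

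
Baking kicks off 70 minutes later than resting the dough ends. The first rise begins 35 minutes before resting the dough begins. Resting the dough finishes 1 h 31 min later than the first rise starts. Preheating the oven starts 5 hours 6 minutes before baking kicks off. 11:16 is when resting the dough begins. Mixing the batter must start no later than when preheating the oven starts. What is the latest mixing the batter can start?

08:16

The first rise starts at 11:16 − 35 min = 10:41.
Resting the dough ends at 10:41 + 91 min = 12:12.
Baking starts at 12:12 + 70 min = 13:22.
Preheating the oven starts at 13:22 − 306 min = 08:16.
Mixing the batter is bounded by preheating the oven, so the latest it can start is 08:16.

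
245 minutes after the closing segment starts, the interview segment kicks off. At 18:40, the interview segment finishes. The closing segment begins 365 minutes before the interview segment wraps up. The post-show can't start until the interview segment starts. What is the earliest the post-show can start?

16:40

The closing segment starts at 18:40 − 365 min = 12:35.
The interview segment starts at 12:35 + 245 min = 16:40.
The post-show is bounded by the interview segment, so the earliest it can start is 16:40.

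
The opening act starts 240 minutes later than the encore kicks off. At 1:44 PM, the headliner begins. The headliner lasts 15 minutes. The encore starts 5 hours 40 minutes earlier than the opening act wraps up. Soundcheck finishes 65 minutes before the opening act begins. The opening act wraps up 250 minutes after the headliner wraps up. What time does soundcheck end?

The headliner ends at 1:44 PM + 15 min = 1:59 PM.
The opening act ends at 1:59 PM + 250 min = 6:09 PM.
The encore starts at 6:09 PM − 340 min = 12:29 PM.
The opening act starts at 12:29 PM + 240 min = 4:29 PM.
Soundcheck ends at 4:29 PM − 65 min = 3:24 PM.

3:24 PM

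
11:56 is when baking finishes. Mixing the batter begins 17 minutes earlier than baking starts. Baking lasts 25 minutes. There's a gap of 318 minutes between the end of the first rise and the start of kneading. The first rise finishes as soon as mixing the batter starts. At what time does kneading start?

16:32

Baking starts at 11:56 − 25 min = 11:31.
Mixing the batter starts at 11:31 − 17 min = 11:14.
So the first rise ends at 11:14.
Kneading starts at 11:14 + 318 min = 16:32.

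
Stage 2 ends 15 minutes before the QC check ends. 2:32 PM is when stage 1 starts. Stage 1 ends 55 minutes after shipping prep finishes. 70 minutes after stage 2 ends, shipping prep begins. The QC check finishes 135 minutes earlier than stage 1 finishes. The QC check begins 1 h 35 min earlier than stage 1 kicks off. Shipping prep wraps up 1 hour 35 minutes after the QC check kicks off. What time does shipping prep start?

2:07 PM

The QC check starts at 2:32 PM − 95 min = 12:57 PM.
Shipping prep ends at 12:57 PM + 95 min = 2:32 PM.
Stage 1 ends at 2:32 PM + 55 min = 3:27 PM.
The QC check ends at 3:27 PM − 135 min = 1:12 PM.
Stage 2 ends at 1:12 PM − 15 min = 12:57 PM.
Shipping prep starts at 12:57 PM + 70 min = 2:07 PM.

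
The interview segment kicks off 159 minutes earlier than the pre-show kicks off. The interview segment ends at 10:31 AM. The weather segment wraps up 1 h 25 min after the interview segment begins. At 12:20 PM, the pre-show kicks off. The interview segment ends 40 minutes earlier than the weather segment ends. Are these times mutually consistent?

No

The interview segment starts at 12:20 PM − 159 min = 9:41 AM.
The weather segment ends at 9:41 AM + 85 min = 11:06 AM.
The interview segment ends at 11:06 AM − 40 min = 10:26 AM.
But the interview segment is also said to end at 10:31 AM — a 5-minute conflict.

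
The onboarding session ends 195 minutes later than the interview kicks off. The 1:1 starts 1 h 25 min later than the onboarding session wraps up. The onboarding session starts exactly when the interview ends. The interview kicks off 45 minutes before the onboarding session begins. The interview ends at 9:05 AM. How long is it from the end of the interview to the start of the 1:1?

3 h 55 min

The onboarding session starts at 9:05 AM.
The interview starts at 9:05 AM − 45 min = 8:20 AM.
The onboarding session ends at 8:20 AM + 195 min = 11:35 AM.
The 1:1 starts at 11:35 AM + 85 min = 1:00 PM.
From 9:05 AM to 1:00 PM is 3 h 55 min.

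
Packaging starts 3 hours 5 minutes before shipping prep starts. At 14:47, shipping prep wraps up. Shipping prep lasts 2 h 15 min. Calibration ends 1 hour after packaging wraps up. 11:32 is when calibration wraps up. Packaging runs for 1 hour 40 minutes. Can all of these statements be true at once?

Shipping prep starts at 14:47 − 135 min = 12:32.
Packaging starts at 12:32 − 185 min = 09:27.
Packaging ends at 09:27 + 100 min = 11:07.
Calibration ends at 11:07 + 60 min = 12:07.
But calibration is also said to end at 11:32 — a 35-minute conflict.

No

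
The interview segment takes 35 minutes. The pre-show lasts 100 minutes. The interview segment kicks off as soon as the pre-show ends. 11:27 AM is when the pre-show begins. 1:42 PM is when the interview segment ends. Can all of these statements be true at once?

Yes

The pre-show ends at 11:27 AM + 100 min = 1:07 PM.
So the interview segment starts at 1:07 PM.
The interview segment ends at 1:07 PM + 35 min = 1:42 PM.
That matches the stated 1:42 PM, so the schedule is consistent.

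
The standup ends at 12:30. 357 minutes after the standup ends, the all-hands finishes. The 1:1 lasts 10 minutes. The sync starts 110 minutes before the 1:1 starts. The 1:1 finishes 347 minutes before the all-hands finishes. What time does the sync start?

10:40

The all-hands ends at 12:30 + 357 min = 18:27.
The 1:1 ends at 18:27 − 347 min = 12:40.
The 1:1 starts at 12:40 − 10 min = 12:30.
The sync starts at 12:30 − 110 min = 10:40.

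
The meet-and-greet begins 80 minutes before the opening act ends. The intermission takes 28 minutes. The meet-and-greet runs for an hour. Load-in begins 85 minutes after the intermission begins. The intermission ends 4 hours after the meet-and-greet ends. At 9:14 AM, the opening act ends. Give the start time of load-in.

1:51 PM

The meet-and-greet starts at 9:14 AM − 80 min = 7:54 AM.
The meet-and-greet ends at 7:54 AM + 60 min = 8:54 AM.
The intermission ends at 8:54 AM + 240 min = 12:54 PM.
The intermission starts at 12:54 PM − 28 min = 12:26 PM.
Load-in starts at 12:26 PM + 85 min = 1:51 PM.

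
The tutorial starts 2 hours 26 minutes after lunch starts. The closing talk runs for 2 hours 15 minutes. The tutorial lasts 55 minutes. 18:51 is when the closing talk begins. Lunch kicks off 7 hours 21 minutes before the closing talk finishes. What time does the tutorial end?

The closing talk ends at 18:51 + 135 min = 21:06.
Lunch starts at 21:06 − 441 min = 13:45.
The tutorial starts at 13:45 + 146 min = 16:11.
The tutorial ends at 16:11 + 55 min = 17:06.

17:06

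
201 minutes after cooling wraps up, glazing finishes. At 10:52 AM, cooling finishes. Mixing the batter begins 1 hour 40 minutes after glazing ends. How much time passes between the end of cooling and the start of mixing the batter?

Glazing ends at 10:52 AM + 201 min = 2:13 PM.
Mixing the batter starts at 2:13 PM + 100 min = 3:53 PM.
From 10:52 AM to 3:53 PM is 301 minutes.

301 minutes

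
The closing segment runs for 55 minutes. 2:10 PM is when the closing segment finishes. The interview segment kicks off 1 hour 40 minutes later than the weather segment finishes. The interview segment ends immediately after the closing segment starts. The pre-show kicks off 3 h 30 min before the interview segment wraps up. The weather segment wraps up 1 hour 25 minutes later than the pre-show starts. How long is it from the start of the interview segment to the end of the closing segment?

The closing segment starts at 2:10 PM − 55 min = 1:15 PM.
So the interview segment ends at 1:15 PM.
The pre-show starts at 1:15 PM − 210 min = 9:45 AM.
The weather segment ends at 9:45 AM + 85 min = 11:10 AM.
The interview segment starts at 11:10 AM + 100 min = 12:50 PM.
From 12:50 PM to 2:10 PM is 80 minutes.

80 minutes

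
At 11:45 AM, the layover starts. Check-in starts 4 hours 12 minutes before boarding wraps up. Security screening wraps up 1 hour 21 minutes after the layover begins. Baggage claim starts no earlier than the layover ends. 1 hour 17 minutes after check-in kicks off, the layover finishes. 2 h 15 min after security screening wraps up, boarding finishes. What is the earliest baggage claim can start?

12:26 PM

Security screening ends at 11:45 AM + 81 min = 1:06 PM.
Boarding ends at 1:06 PM + 135 min = 3:21 PM.
Check-in starts at 3:21 PM − 252 min = 11:09 AM.
The layover ends at 11:09 AM + 77 min = 12:26 PM.
Baggage claim is bounded by the layover, so the earliest it can start is 12:26 PM.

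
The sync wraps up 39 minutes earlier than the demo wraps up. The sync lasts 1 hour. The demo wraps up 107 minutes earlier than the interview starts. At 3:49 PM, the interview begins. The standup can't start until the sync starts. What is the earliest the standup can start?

The demo ends at 3:49 PM − 107 min = 2:02 PM.
The sync ends at 2:02 PM − 39 min = 1:23 PM.
The sync starts at 1:23 PM − 60 min = 12:23 PM.
The standup is bounded by the sync, so the earliest it can start is 12:23 PM.

12:23 PM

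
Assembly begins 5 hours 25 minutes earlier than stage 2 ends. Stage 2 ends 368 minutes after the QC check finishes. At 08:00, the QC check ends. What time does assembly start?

Stage 2 ends at 08:00 + 368 min = 14:08.
Assembly starts at 14:08 − 325 min = 08:43.

08:43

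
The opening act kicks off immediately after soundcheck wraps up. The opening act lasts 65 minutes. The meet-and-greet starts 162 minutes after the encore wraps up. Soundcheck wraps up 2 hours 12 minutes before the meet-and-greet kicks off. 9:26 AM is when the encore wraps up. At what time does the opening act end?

11:01 AM

The meet-and-greet starts at 9:26 AM + 162 min = 12:08 PM.
Soundcheck ends at 12:08 PM − 132 min = 9:56 AM.
So the opening act starts at 9:56 AM.
The opening act ends at 9:56 AM + 65 min = 11:01 AM.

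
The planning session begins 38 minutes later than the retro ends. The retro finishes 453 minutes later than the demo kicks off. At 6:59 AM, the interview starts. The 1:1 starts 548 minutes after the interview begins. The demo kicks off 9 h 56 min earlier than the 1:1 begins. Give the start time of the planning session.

2:22 PM

The 1:1 starts at 6:59 AM + 548 min = 4:07 PM.
The demo starts at 4:07 PM − 596 min = 6:11 AM.
The retro ends at 6:11 AM + 453 min = 1:44 PM.
The planning session starts at 1:44 PM + 38 min = 2:22 PM.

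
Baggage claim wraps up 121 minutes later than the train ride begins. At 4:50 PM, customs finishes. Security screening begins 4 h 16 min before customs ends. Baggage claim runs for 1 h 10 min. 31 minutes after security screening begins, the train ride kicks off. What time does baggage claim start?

Security screening starts at 4:50 PM − 256 min = 12:34 PM.
The train ride starts at 12:34 PM + 31 min = 1:05 PM.
Baggage claim ends at 1:05 PM + 121 min = 3:06 PM.
Baggage claim starts at 3:06 PM − 70 min = 1:56 PM.

1:56 PM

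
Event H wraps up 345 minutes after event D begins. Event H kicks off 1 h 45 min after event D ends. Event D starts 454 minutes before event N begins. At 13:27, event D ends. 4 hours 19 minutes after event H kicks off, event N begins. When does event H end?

Event H starts at 13:27 + 105 min = 15:12.
Event N starts at 15:12 + 259 min = 19:31.
Event D starts at 19:31 − 454 min = 11:57.
Event H ends at 11:57 + 345 min = 17:42.

17:42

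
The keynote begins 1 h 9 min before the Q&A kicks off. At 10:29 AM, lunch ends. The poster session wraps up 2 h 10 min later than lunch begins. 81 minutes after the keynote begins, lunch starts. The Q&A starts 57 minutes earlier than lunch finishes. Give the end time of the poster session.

The Q&A starts at 10:29 AM − 57 min = 9:32 AM.
The keynote starts at 9:32 AM − 69 min = 8:23 AM.
Lunch starts at 8:23 AM + 81 min = 9:44 AM.
The poster session ends at 9:44 AM + 130 min = 11:54 AM.

11:54 AM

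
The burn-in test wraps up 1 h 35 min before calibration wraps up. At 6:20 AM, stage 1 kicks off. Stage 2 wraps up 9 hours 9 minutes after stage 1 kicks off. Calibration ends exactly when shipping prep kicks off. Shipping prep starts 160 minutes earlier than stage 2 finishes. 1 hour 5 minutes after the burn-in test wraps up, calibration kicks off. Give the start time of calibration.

Stage 2 ends at 6:20 AM + 549 min = 3:29 PM.
Shipping prep starts at 3:29 PM − 160 min = 12:49 PM.
So calibration ends at 12:49 PM.
The burn-in test ends at 12:49 PM − 95 min = 11:14 AM.
Calibration starts at 11:14 AM + 65 min = 12:19 PM.

12:19 PM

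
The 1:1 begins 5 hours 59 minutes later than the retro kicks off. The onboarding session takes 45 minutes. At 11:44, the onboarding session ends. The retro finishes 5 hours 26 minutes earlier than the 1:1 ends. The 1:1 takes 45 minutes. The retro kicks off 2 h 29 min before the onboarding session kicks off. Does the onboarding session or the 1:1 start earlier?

The onboarding session starts at 11:44 − 45 min = 10:59.
The retro starts at 10:59 − 149 min = 08:30.
The 1:1 starts at 08:30 + 359 min = 14:29.
The onboarding session starts at 10:59 and the 1:1 starts at 14:29, so the onboarding session is first.

the onboarding session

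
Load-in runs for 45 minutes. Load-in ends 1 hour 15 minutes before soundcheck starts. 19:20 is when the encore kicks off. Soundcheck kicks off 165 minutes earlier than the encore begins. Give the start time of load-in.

14:35

Soundcheck starts at 19:20 − 165 min = 16:35.
Load-in ends at 16:35 − 75 min = 15:20.
Load-in starts at 15:20 − 45 min = 14:35.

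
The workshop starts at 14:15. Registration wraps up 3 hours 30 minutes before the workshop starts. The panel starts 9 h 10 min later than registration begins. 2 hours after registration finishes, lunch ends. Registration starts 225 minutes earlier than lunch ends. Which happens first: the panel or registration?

registration

Registration ends at 14:15 − 210 min = 10:45.
Lunch ends at 10:45 + 120 min = 12:45.
Registration starts at 12:45 − 225 min = 09:00.
The panel starts at 09:00 + 550 min = 18:10.
The panel starts at 18:10 and registration starts at 09:00, so registration is first.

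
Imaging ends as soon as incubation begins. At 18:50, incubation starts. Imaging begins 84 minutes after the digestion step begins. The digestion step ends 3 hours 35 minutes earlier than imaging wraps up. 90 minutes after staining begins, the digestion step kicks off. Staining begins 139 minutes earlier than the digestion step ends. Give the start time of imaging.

Imaging ends at 18:50.
The digestion step ends at 18:50 − 215 min = 15:15.
Staining starts at 15:15 − 139 min = 12:56.
The digestion step starts at 12:56 + 90 min = 14:26.
Imaging starts at 14:26 + 84 min = 15:50.

15:50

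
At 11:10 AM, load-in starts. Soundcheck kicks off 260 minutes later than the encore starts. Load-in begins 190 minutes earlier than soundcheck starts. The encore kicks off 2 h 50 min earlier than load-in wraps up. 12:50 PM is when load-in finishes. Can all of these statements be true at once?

Yes

The encore starts at 12:50 PM − 170 min = 10:00 AM.
Soundcheck starts at 10:00 AM + 260 min = 2:20 PM.
Load-in starts at 2:20 PM − 190 min = 11:10 AM.
That matches the stated 11:10 AM, so the schedule is consistent.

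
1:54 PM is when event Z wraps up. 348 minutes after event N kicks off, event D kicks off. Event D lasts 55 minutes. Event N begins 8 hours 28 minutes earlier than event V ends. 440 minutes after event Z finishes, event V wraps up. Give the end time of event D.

Event V ends at 1:54 PM + 440 min = 9:14 PM.
Event N starts at 9:14 PM − 508 min = 12:46 PM.
Event D starts at 12:46 PM + 348 min = 6:34 PM.
Event D ends at 6:34 PM + 55 min = 7:29 PM.

7:29 PM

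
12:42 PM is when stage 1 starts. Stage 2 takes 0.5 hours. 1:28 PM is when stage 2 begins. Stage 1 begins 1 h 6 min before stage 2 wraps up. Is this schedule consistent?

No

Stage 2 ends at 1:28 PM + 30 min = 1:58 PM.
Stage 1 starts at 1:58 PM − 66 min = 12:52 PM.
But stage 1 is also said to start at 12:42 PM — a 10-minute conflict.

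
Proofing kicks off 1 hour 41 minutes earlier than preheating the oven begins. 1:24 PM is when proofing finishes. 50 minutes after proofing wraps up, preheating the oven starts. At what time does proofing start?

12:33 PM

Preheating the oven starts at 1:24 PM + 50 min = 2:14 PM.
Proofing starts at 2:14 PM − 101 min = 12:33 PM.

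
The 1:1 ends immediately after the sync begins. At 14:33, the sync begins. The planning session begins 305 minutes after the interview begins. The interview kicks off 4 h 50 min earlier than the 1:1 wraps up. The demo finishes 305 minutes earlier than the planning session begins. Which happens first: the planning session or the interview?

The 1:1 ends at 14:33.
The interview starts at 14:33 − 290 min = 09:43.
The planning session starts at 09:43 + 305 min = 14:48.
The planning session starts at 14:48 and the interview starts at 09:43, so the interview is first.

the interview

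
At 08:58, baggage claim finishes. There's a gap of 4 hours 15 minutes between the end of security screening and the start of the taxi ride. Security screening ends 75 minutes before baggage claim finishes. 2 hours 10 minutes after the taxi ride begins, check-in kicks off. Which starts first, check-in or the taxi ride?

the taxi ride

Security screening ends at 08:58 − 75 min = 07:43.
The taxi ride starts at 07:43 + 255 min = 11:58.
Check-in starts at 11:58 + 130 min = 14:08.
Check-in starts at 14:08 and the taxi ride starts at 11:58, so the taxi ride is first.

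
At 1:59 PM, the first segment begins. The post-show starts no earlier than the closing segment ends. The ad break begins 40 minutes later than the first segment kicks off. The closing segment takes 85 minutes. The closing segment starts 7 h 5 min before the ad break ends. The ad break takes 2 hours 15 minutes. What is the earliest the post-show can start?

The ad break starts at 1:59 PM + 40 min = 2:39 PM.
The ad break ends at 2:39 PM + 135 min = 4:54 PM.
The closing segment starts at 4:54 PM − 425 min = 9:49 AM.
The closing segment ends at 9:49 AM + 85 min = 11:14 AM.
The post-show is bounded by the closing segment, so the earliest it can start is 11:14 AM.

11:14 AM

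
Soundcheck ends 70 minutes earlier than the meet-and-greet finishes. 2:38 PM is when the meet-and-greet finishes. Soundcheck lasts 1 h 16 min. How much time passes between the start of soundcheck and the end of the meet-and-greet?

Soundcheck ends at 2:38 PM − 70 min = 1:28 PM.
Soundcheck starts at 1:28 PM − 76 min = 12:12 PM.
From 12:12 PM to 2:38 PM is 2 h 26 min.

2 h 26 min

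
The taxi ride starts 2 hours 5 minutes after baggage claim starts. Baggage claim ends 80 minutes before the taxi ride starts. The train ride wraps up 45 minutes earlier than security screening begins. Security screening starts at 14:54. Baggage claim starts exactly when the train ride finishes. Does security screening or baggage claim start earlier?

baggage claim

The train ride ends at 14:54 − 45 min = 14:09.
So baggage claim starts at 14:09.
Security screening starts at 14:54 and baggage claim starts at 14:09, so baggage claim is first.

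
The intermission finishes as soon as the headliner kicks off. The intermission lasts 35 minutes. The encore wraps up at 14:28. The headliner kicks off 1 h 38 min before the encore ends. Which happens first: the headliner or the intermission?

the intermission

The headliner starts at 14:28 − 98 min = 12:50.
So the intermission ends at 12:50.
The intermission starts at 12:50 − 35 min = 12:15.
The headliner starts at 12:50 and the intermission starts at 12:15, so the intermission is first.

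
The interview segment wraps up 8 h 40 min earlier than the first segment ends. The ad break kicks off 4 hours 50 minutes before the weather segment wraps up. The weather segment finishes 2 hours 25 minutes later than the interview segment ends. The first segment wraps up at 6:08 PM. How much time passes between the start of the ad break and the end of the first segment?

665 minutes

The interview segment ends at 6:08 PM − 520 min = 9:28 AM.
The weather segment ends at 9:28 AM + 145 min = 11:53 AM.
The ad break starts at 11:53 AM − 290 min = 7:03 AM.
From 7:03 AM to 6:08 PM is 665 minutes.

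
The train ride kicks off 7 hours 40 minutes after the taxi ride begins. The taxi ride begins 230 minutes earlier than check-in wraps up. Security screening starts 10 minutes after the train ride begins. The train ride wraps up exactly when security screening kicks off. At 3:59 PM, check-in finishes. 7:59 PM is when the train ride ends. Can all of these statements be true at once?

The taxi ride starts at 3:59 PM − 230 min = 12:09 PM.
The train ride starts at 12:09 PM + 460 min = 7:49 PM.
Security screening starts at 7:49 PM + 10 min = 7:59 PM.
So the train ride ends at 7:59 PM.
That matches the stated 7:59 PM, so the schedule is consistent.

Yes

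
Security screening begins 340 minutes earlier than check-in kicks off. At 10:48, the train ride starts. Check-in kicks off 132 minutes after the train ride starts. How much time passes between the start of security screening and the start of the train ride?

Check-in starts at 10:48 + 132 min = 13:00.
Security screening starts at 13:00 − 340 min = 07:20.
From 07:20 to 10:48 is 3 hours 28 minutes.

3 hours 28 minutes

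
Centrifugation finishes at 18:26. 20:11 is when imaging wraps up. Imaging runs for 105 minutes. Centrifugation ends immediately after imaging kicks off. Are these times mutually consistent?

Yes

Imaging starts at 20:11 − 105 min = 18:26.
So centrifugation ends at 18:26.
That matches the stated 18:26, so the schedule is consistent.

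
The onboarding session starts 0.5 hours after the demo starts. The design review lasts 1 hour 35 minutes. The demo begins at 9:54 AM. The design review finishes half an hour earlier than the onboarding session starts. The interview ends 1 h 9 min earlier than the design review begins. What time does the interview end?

7:10 AM

The onboarding session starts at 9:54 AM + 30 min = 10:24 AM.
The design review ends at 10:24 AM − 30 min = 9:54 AM.
The design review starts at 9:54 AM − 95 min = 8:19 AM.
The interview ends at 8:19 AM − 69 min = 7:10 AM.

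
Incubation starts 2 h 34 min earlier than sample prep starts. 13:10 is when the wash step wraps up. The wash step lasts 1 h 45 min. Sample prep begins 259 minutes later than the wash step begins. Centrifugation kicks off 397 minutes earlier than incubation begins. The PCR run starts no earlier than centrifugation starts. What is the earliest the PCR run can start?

The wash step starts at 13:10 − 105 min = 11:25.
Sample prep starts at 11:25 + 259 min = 15:44.
Incubation starts at 15:44 − 154 min = 13:10.
Centrifugation starts at 13:10 − 397 min = 06:33.
The PCR run is bounded by centrifugation, so the earliest it can start is 06:33.

06:33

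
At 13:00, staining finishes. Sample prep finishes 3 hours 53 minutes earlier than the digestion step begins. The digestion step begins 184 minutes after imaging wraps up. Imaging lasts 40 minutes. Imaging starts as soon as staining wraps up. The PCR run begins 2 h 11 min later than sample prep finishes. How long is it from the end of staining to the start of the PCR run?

122 minutes

Imaging starts at 13:00.
Imaging ends at 13:00 + 40 min = 13:40.
The digestion step starts at 13:40 + 184 min = 16:44.
Sample prep ends at 16:44 − 233 min = 12:51.
The PCR run starts at 12:51 + 131 min = 15:02.
From 13:00 to 15:02 is 122 minutes.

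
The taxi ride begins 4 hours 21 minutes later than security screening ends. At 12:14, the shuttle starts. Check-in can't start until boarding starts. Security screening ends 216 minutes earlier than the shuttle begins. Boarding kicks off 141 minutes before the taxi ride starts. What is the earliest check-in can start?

Security screening ends at 12:14 − 216 min = 08:38.
The taxi ride starts at 08:38 + 261 min = 12:59.
Boarding starts at 12:59 − 141 min = 10:38.
Check-in is bounded by boarding, so the earliest it can start is 10:38.

10:38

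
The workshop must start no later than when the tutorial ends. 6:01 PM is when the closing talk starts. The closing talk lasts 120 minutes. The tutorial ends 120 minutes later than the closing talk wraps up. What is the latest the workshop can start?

10:01 PM

The closing talk ends at 6:01 PM + 120 min = 8:01 PM.
The tutorial ends at 8:01 PM + 120 min = 10:01 PM.
The workshop is bounded by the tutorial, so the latest it can start is 10:01 PM.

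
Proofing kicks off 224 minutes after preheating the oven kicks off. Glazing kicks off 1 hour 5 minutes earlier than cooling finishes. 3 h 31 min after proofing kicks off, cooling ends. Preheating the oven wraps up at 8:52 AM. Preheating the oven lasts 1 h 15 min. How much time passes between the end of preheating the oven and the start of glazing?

295 minutes

Preheating the oven starts at 8:52 AM − 75 min = 7:37 AM.
Proofing starts at 7:37 AM + 224 min = 11:21 AM.
Cooling ends at 11:21 AM + 211 min = 2:52 PM.
Glazing starts at 2:52 PM − 65 min = 1:47 PM.
From 8:52 AM to 1:47 PM is 295 minutes.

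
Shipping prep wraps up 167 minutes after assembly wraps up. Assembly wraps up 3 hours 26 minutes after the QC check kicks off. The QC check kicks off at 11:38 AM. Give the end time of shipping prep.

5:51 PM

Assembly ends at 11:38 AM + 206 min = 3:04 PM.
Shipping prep ends at 3:04 PM + 167 min = 5:51 PM.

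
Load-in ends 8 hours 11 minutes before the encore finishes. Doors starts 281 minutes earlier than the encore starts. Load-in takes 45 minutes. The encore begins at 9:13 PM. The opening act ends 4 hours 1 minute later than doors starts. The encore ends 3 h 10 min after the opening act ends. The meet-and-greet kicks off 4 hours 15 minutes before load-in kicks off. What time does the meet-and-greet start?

10:32 AM

Doors starts at 9:13 PM − 281 min = 4:32 PM.
The opening act ends at 4:32 PM + 241 min = 8:33 PM.
The encore ends at 8:33 PM + 190 min = 11:43 PM.
Load-in ends at 11:43 PM − 491 min = 3:32 PM.
Load-in starts at 3:32 PM − 45 min = 2:47 PM.
The meet-and-greet starts at 2:47 PM − 255 min = 10:32 AM.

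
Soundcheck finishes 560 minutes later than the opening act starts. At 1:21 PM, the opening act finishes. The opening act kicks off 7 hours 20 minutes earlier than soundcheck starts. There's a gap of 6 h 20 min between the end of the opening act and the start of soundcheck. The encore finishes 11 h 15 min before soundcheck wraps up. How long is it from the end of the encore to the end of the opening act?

2 h 55 min

Soundcheck starts at 1:21 PM + 380 min = 7:41 PM.
The opening act starts at 7:41 PM − 440 min = 12:21 PM.
Soundcheck ends at 12:21 PM + 560 min = 9:41 PM.
The encore ends at 9:41 PM − 675 min = 10:26 AM.
From 10:26 AM to 1:21 PM is 2 h 55 min.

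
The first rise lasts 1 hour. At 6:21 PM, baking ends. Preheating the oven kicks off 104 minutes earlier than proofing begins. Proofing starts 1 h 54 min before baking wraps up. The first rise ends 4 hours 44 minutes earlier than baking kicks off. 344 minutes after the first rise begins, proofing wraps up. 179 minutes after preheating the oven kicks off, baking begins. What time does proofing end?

Proofing starts at 6:21 PM − 114 min = 4:27 PM.
Preheating the oven starts at 4:27 PM − 104 min = 2:43 PM.
Baking starts at 2:43 PM + 179 min = 5:42 PM.
The first rise ends at 5:42 PM − 284 min = 12:58 PM.
The first rise starts at 12:58 PM − 60 min = 11:58 AM.
Proofing ends at 11:58 AM + 344 min = 5:42 PM.

5:42 PM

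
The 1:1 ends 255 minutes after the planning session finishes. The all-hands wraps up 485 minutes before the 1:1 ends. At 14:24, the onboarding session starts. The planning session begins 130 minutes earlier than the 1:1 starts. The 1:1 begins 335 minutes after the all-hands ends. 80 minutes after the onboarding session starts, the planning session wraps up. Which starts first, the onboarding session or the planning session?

the onboarding session

The planning session ends at 14:24 + 80 min = 15:44.
The 1:1 ends at 15:44 + 255 min = 19:59.
The all-hands ends at 19:59 − 485 min = 11:54.
The 1:1 starts at 11:54 + 335 min = 17:29.
The planning session starts at 17:29 − 130 min = 15:19.
The onboarding session starts at 14:24 and the planning session starts at 15:19, so the onboarding session is first.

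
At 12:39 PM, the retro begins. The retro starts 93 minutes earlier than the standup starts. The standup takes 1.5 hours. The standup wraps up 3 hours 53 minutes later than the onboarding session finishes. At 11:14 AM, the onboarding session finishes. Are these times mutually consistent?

The standup ends at 11:14 AM + 233 min = 3:07 PM.
The standup starts at 3:07 PM − 90 min = 1:37 PM.
The retro starts at 1:37 PM − 93 min = 12:04 PM.
But the retro is also said to start at 12:39 PM — a 35-minute conflict.

No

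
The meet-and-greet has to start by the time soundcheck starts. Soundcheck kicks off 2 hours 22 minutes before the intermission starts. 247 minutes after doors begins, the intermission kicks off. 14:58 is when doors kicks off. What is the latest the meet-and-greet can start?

16:43

The intermission starts at 14:58 + 247 min = 19:05.
Soundcheck starts at 19:05 − 142 min = 16:43.
The meet-and-greet is bounded by soundcheck, so the latest it can start is 16:43.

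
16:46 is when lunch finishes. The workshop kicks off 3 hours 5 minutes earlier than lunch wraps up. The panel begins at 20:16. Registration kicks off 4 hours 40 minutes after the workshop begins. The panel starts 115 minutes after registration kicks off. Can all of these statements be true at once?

Yes

The workshop starts at 16:46 − 185 min = 13:41.
Registration starts at 13:41 + 280 min = 18:21.
The panel starts at 18:21 + 115 min = 20:16.
That matches the stated 20:16, so the schedule is consistent.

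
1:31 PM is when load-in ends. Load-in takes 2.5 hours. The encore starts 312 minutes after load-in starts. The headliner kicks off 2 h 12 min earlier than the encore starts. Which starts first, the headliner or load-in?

Load-in starts at 1:31 PM − 150 min = 11:01 AM.
The encore starts at 11:01 AM + 312 min = 4:13 PM.
The headliner starts at 4:13 PM − 132 min = 2:01 PM.
The headliner starts at 2:01 PM and load-in starts at 11:01 AM, so load-in is first.

load-in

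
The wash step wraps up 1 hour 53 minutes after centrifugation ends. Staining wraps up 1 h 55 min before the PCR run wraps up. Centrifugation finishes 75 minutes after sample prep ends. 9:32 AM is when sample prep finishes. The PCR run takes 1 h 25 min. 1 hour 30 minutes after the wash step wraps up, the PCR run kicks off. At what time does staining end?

Centrifugation ends at 9:32 AM + 75 min = 10:47 AM.
The wash step ends at 10:47 AM + 113 min = 12:40 PM.
The PCR run starts at 12:40 PM + 90 min = 2:10 PM.
The PCR run ends at 2:10 PM + 85 min = 3:35 PM.
Staining ends at 3:35 PM − 115 min = 1:40 PM.

1:40 PM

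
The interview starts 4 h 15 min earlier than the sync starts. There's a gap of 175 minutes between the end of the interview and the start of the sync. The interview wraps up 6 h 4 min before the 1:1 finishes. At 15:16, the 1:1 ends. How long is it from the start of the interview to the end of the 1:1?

7 hours 24 minutes

The interview ends at 15:16 − 364 min = 09:12.
The sync starts at 09:12 + 175 min = 12:07.
The interview starts at 12:07 − 255 min = 07:52.
From 07:52 to 15:16 is 7 hours 24 minutes.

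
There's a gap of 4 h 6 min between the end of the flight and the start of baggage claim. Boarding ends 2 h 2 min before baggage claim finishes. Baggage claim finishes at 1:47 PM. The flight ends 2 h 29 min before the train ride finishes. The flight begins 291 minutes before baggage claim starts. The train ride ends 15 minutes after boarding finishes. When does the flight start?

8:46 AM

Boarding ends at 1:47 PM − 122 min = 11:45 AM.
The train ride ends at 11:45 AM + 15 min = 12:00 PM.
The flight ends at 12:00 PM − 149 min = 9:31 AM.
Baggage claim starts at 9:31 AM + 246 min = 1:37 PM.
The flight starts at 1:37 PM − 291 min = 8:46 AM.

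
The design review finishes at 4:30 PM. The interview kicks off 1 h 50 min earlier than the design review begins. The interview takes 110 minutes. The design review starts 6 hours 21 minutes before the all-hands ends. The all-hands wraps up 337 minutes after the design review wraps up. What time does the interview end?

The all-hands ends at 4:30 PM + 337 min = 10:07 PM.
The design review starts at 10:07 PM − 381 min = 3:46 PM.
The interview starts at 3:46 PM − 110 min = 1:56 PM.
The interview ends at 1:56 PM + 110 min = 3:46 PM.

3:46 PM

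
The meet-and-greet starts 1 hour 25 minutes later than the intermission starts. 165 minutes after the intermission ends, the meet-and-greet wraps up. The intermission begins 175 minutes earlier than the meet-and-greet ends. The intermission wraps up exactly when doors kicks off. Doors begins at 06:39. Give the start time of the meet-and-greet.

The intermission ends at 06:39.
The meet-and-greet ends at 06:39 + 165 min = 09:24.
The intermission starts at 09:24 − 175 min = 06:29.
The meet-and-greet starts at 06:29 + 85 min = 07:54.

07:54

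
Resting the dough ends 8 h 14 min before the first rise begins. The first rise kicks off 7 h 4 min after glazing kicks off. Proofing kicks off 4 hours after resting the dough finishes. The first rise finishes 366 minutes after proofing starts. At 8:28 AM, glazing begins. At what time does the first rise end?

The first rise starts at 8:28 AM + 424 min = 3:32 PM.
Resting the dough ends at 3:32 PM − 494 min = 7:18 AM.
Proofing starts at 7:18 AM + 240 min = 11:18 AM.
The first rise ends at 11:18 AM + 366 min = 5:24 PM.

5:24 PM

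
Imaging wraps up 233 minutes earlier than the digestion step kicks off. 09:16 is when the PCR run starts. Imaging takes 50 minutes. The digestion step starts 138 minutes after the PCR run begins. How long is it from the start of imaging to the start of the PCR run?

2 h 25 min

The digestion step starts at 09:16 + 138 min = 11:34.
Imaging ends at 11:34 − 233 min = 07:41.
Imaging starts at 07:41 − 50 min = 06:51.
From 06:51 to 09:16 is 2 h 25 min.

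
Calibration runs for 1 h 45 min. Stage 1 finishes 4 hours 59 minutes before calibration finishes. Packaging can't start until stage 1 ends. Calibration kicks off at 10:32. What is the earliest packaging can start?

Calibration ends at 10:32 + 105 min = 12:17.
Stage 1 ends at 12:17 − 299 min = 07:18.
Packaging is bounded by stage 1, so the earliest it can start is 07:18.

07:18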